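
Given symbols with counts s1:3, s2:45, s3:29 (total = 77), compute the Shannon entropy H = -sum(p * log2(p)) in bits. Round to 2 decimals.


Computing entropy H = -sum(p_i * log2(p_i)):
  s1: p = 3/77 = 0.0390, -p*log2(p) = 0.1824
  s2: p = 45/77 = 0.5844, -p*log2(p) = 0.4529
  s3: p = 29/77 = 0.3766, -p*log2(p) = 0.5306
H = sum of terms = 1.1659
Rounded to 2 decimals: 1.17

1.17


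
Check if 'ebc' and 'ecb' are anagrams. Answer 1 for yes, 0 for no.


Sort characters of 'ebc': 'bce'
Sort characters of 'ecb': 'bce'
Sorted forms match -> they ARE anagrams
Result: 1

1


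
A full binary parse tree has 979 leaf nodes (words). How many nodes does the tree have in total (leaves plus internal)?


Leaf nodes (terminals): 979
Internal nodes = n - 1 = 979 - 1 = 978
Total = leaves + internal = 979 + 978 = 1957

1957


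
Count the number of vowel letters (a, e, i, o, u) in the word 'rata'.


Scanning each character of 'rata':
  Position 1: 'r' -> consonant (running count: 0)
  Position 2: 'a' -> vowel (running count: 1)
  Position 3: 't' -> consonant (running count: 1)
  Position 4: 'a' -> vowel (running count: 2)
Total vowels: 2

2


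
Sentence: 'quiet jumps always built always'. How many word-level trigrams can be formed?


Word trigrams from [5] words:
  Trigram 1: (quiet jumps always)
  Trigram 2: (jumps always built)
  Trigram 3: (always built always)
Total word trigrams: 5 - 2 = 3

3


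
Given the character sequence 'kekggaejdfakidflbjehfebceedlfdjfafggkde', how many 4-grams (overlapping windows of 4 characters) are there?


String 'kekggaejdfakidflbjehfebceedlfdjfafggkde' has length L = 39.
Number of overlapping n-grams = L - n + 1
Substituting: 39 - 4 + 1 = 36

36


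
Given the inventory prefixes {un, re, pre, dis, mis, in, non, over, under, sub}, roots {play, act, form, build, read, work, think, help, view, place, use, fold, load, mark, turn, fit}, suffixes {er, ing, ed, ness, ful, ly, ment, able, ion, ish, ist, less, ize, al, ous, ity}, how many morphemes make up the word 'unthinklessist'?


Segmenting 'unthinklessist' against the inventory:
  'un' -> prefix (morpheme 1)
  'think' -> root (morpheme 2)
  'less' -> suffix (morpheme 3)
  'ist' -> suffix (morpheme 4)
Total morphemes: 4

4


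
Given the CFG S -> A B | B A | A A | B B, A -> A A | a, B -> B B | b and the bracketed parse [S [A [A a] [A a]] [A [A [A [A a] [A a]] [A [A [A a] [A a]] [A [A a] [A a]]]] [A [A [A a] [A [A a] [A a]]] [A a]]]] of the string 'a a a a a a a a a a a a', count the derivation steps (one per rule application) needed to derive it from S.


Every bracketed nonterminal node [X ...] in the tree is produced by exactly one rule application.
Reading the tree off as a leftmost derivation:
  Step 1: S  =>  A A   (applied S -> A A)
  Step 2: A A  =>  A A A   (applied A -> A A)
  Step 3: A A A  =>  a A A   (applied A -> a)
  Step 4: a A A  =>  a a A   (applied A -> a)
  Step 5: a a A  =>  a a A A   (applied A -> A A)
  Step 6: a a A A  =>  a a A A A   (applied A -> A A)
  Step 7: a a A A A  =>  a a A A A A   (applied A -> A A)
  Step 8: a a A A A A  =>  a a a A A A   (applied A -> a)
  Step 9: a a a A A A  =>  a a a a A A   (applied A -> a)
  Step 10: a a a a A A  =>  a a a a A A A   (applied A -> A A)
  Step 11: a a a a A A A  =>  a a a a A A A A   (applied A -> A A)
  Step 12: a a a a A A A A  =>  a a a a a A A A   (applied A -> a)
  Step 13: a a a a a A A A  =>  a a a a a a A A   (applied A -> a)
  Step 14: a a a a a a A A  =>  a a a a a a A A A   (applied A -> A A)
  Step 15: a a a a a a A A A  =>  a a a a a a a A A   (applied A -> a)
  Step 16: a a a a a a a A A  =>  a a a a a a a a A   (applied A -> a)
  Step 17: a a a a a a a a A  =>  a a a a a a a a A A   (applied A -> A A)
  Step 18: a a a a a a a a A A  =>  a a a a a a a a A A A   (applied A -> A A)
  Step 19: a a a a a a a a A A A  =>  a a a a a a a a a A A   (applied A -> a)
  Step 20: a a a a a a a a a A A  =>  a a a a a a a a a A A A   (applied A -> A A)
  Step 21: a a a a a a a a a A A A  =>  a a a a a a a a a a A A   (applied A -> a)
  Step 22: a a a a a a a a a a A A  =>  a a a a a a a a a a a A   (applied A -> a)
  Step 23: a a a a a a a a a a a A  =>  a a a a a a a a a a a a   (applied A -> a)
Final yield: a a a a a a a a a a a a
Total rewrite steps: 23

23


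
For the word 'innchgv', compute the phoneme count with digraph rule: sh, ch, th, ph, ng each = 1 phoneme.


Parsing 'innchgv' greedily, digraphs first:
  'i' -> vowel phoneme (phonemes so far: 1)
  'n' -> consonant phoneme (phonemes so far: 2)
  'n' -> consonant phoneme (phonemes so far: 3)
  'ch' -> digraph (1 consonant phoneme) (phonemes so far: 4)
  'g' -> consonant phoneme (phonemes so far: 5)
  'v' -> consonant phoneme (phonemes so far: 6)
Total phonemes: 6

6


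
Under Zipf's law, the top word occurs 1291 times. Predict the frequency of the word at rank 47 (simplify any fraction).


Zipf's law: freq(rank) = f1 / rank
f1 = 1291, rank = 47
freq = 1291 / 47
GCD(1291, 47) = 1
Simplified: 1291/47

1291/47


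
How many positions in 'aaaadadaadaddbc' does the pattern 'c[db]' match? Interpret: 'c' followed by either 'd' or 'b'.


Pattern: c[db] means 'c' followed by either 'd' or 'b'.
Scanning 'aaaadadaadaddbc' position-by-position:
  Pos 0: window 'aa' -> no
  Pos 1: window 'aa' -> no
  Pos 2: window 'aa' -> no
  Pos 3: window 'ad' -> no
  Pos 4: window 'da' -> no
  Pos 5: window 'ad' -> no
  Pos 6: window 'da' -> no
  Pos 7: window 'aa' -> no
  Pos 8: window 'ad' -> no
  Pos 9: window 'da' -> no
  Pos 10: window 'ad' -> no
  Pos 11: window 'dd' -> no
  Pos 12: window 'db' -> no
  Pos 13: window 'bc' -> no
  Pos 14: window 'c' -> no
Total matches: 0

0


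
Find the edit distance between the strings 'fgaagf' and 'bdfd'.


Building DP table for s1='fgaagf' (len 6) and s2='bdfd' (len 4):
       b  d  f  d
    0  1  2  3  4
  f 1  1  2  2  3
  g 2  2  2  3  3
  a 3  3  3  3  4
  a 4  4  4  4  4
  g 5  5  5  5  5
  f 6  6  6  5  6
Edit distance = dp[6][4] = 6

6


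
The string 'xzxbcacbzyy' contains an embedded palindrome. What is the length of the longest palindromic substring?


Scanning 'xzxbcacbzyy' for palindromic substrings.
Substring at positions 3-7: 'bcacb'.
Check: reverse('bcacb') = 'bcacb' -> palindrome confirmed.
Neighbouring characters ('x' / 'z') break symmetry, so it cannot extend further.
No longer palindromic substring exists; longest length = 5

5


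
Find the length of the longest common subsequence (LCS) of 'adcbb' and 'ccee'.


DP table for LCS of 'adcbb' and 'ccee':
       c  c  e  e
    0  0  0  0  0
  a 0  0  0  0  0
  d 0  0  0  0  0
  c 0  1  1  1  1
  b 0  1  1  1  1
  b 0  1  1  1  1
LCS: 'c'
LCS length = 1

1


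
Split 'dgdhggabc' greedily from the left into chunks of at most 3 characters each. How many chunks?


'dgdhggabc' has 9 characters.
Chunking with max size 3:
  Chunk 1: 'dgd' (positions 0-2)
  Chunk 2: 'hgg' (positions 3-5)
  Chunk 3: 'abc' (positions 6-8)
Total chunks: ceil(9 / 3) = 3

3


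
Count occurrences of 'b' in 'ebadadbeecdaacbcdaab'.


Scanning 'ebadadbeecdaacbcdaab' for 'b':
  Position 1: 'b' -> MATCH (count: 1)
  Position 6: 'b' -> MATCH (count: 2)
  Position 14: 'b' -> MATCH (count: 3)
  Position 19: 'b' -> MATCH (count: 4)
Total occurrences of 'b': 4

4


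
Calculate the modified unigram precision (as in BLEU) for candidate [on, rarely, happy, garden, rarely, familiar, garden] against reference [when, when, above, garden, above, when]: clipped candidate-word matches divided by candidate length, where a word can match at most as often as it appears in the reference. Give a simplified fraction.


Reference word counts: {'above': 2, 'garden': 1, 'when': 3}
Checking each candidate word (with clipping):
  'on' -> not in reference -> no match (matches: 0)
  'rarely' -> not in reference -> no match (matches: 0)
  'happy' -> not in reference -> no match (matches: 0)
  'garden' -> in reference (ref count 1, used 1/1) -> match (matches: 1)
  'rarely' -> not in reference -> no match (matches: 1)
  'familiar' -> not in reference -> no match (matches: 1)
  'garden' -> ref count 1 already used up (1/1) -> clipped, no match (matches: 1)
Clipped matches: 1, Candidate length: 7
Precision = 1/7

1/7


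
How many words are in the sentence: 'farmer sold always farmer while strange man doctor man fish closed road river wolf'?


Counting words by splitting on spaces:
  Word 1: 'farmer'
  Word 2: 'sold'
  Word 3: 'always'
  Word 4: 'farmer'
  Word 5: 'while'
  Word 6: 'strange'
  Word 7: 'man'
  Word 8: 'doctor'
  Word 9: 'man'
  Word 10: 'fish'
  Word 11: 'closed'
  Word 12: 'road'
  Word 13: 'river'
  Word 14: 'wolf'
Total words: 14

14


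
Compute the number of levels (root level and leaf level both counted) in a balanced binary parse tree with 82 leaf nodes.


In a balanced binary tree with n leaves the deepest leaf is ceil(log2(n)) edges below the root,
so counting node levels inclusive of root and leaves gives ceil(log2(n)) + 1 levels.
log2(82) = 6.3576
ceil(6.3576) = 7
levels = 7 + 1 = 8

8


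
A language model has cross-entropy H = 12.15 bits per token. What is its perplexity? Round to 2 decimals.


Perplexity formula: PP = 2^H
H = 12.15
PP = 2^12.15
Decompose: 2^12.15 = 2^12 * 2^0.15
2^12 = 4096, 2^0.15 ~ 1.1095695
PP ~ 4096 * 1.1095695 = 4544.7966720
Rounded to 2 decimals: 4544.80

4544.80


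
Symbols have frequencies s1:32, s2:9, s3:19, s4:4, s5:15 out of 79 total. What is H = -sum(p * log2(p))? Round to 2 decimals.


Computing entropy H = -sum(p_i * log2(p_i)):
  s1: p = 32/79 = 0.4051, -p*log2(p) = 0.5281
  s2: p = 9/79 = 0.1139, -p*log2(p) = 0.3570
  s3: p = 19/79 = 0.2405, -p*log2(p) = 0.4944
  s4: p = 4/79 = 0.0506, -p*log2(p) = 0.2179
  s5: p = 15/79 = 0.1899, -p*log2(p) = 0.4551
H = sum of terms = 2.0525
Rounded to 2 decimals: 2.05

2.05


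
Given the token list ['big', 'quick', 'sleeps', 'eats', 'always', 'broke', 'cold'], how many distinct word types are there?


Listing all tokens and tracking unique types:
  Token 1: 'big' -> NEW (unique so far: 1)
  Token 2: 'quick' -> NEW (unique so far: 2)
  Token 3: 'sleeps' -> NEW (unique so far: 3)
  Token 4: 'eats' -> NEW (unique so far: 4)
  Token 5: 'always' -> NEW (unique so far: 5)
  Token 6: 'broke' -> NEW (unique so far: 6)
  Token 7: 'cold' -> NEW (unique so far: 7)
Unique types: ('always', 'big', 'broke', 'cold', 'eats', 'quick', 'sleeps')
Vocabulary size: 7

7


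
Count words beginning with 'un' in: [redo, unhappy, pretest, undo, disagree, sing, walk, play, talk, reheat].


Checking each word for prefix 'un':
  'redo' -> no (count: 0)
  'unhappy' -> YES, starts with 'un' (count: 1)
  'pretest' -> no (count: 1)
  'undo' -> YES, starts with 'un' (count: 2)
  'disagree' -> no (count: 2)
  'sing' -> no (count: 2)
  'walk' -> no (count: 2)
  'play' -> no (count: 2)
  'talk' -> no (count: 2)
  'reheat' -> no (count: 2)
Total with prefix 'un': 2

2


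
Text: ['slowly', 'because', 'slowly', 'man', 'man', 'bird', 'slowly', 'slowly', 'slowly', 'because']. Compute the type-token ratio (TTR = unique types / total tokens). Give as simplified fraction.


Tokens: 10
Unique types: ('because', 'bird', 'man', 'slowly') = 4
TTR = 4/10
Simplify: divide both by 2 -> 2/5
TTR = 2/5

2/5


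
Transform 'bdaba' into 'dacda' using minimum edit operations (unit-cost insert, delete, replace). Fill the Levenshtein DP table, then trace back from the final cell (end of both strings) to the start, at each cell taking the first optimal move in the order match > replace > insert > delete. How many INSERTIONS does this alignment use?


Edit distance = 3. Backtracking from cell (5, 5) with preference match > replace > insert > delete,
then listing the resulting alignment 'bdaba' -> 'dacda' left to right:
  Step 1: delete 'b'
  Step 2: keep 'd'
  Step 3: keep 'a'
  Step 4: insert 'c' [insertion #1]
  Step 5: replace b->d
  Step 6: keep 'a'
Total insertions: 1

1


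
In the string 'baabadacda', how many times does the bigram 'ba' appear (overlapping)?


Scanning 'baabadacda' for bigram 'ba':
  Position 0: 'ba' -> MATCH
  Position 1: 'aa' -> no
  Position 2: 'ab' -> no
  Position 3: 'ba' -> MATCH
  Position 4: 'ad' -> no
  Position 5: 'da' -> no
  Position 6: 'ac' -> no
  Position 7: 'cd' -> no
  Position 8: 'da' -> no
Total matches: 2

2


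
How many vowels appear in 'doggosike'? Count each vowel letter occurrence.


Scanning each character of 'doggosike':
  Position 1: 'd' -> consonant (running count: 0)
  Position 2: 'o' -> vowel (running count: 1)
  Position 3: 'g' -> consonant (running count: 1)
  Position 4: 'g' -> consonant (running count: 1)
  Position 5: 'o' -> vowel (running count: 2)
  Position 6: 's' -> consonant (running count: 2)
  Position 7: 'i' -> vowel (running count: 3)
  Position 8: 'k' -> consonant (running count: 3)
  Position 9: 'e' -> vowel (running count: 4)
Total vowels: 4

4


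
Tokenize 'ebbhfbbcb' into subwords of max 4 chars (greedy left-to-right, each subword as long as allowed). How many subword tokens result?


'ebbhfbbcb' has 9 characters.
Chunking with max size 4:
  Chunk 1: 'ebbh' (positions 0-3)
  Chunk 2: 'fbbc' (positions 4-7)
  Chunk 3: 'b' (positions 8-8)
Total chunks: ceil(9 / 4) = 3

3


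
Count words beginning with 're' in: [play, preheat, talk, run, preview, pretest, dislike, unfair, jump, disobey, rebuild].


Checking each word for prefix 're':
  'play' -> no (count: 0)
  'preheat' -> no (count: 0)
  'talk' -> no (count: 0)
  'run' -> no (count: 0)
  'preview' -> no (count: 0)
  'pretest' -> no (count: 0)
  'dislike' -> no (count: 0)
  'unfair' -> no (count: 0)
  'jump' -> no (count: 0)
  'disobey' -> no (count: 0)
  'rebuild' -> YES, starts with 're' (count: 1)
Total with prefix 're': 1

1


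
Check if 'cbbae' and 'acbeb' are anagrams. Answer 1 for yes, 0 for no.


Sort characters of 'cbbae': 'abbce'
Sort characters of 'acbeb': 'abbce'
Sorted forms match -> they ARE anagrams
Result: 1

1


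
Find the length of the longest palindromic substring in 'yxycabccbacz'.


Scanning 'yxycabccbacz' for palindromic substrings.
Substring at positions 3-10: 'cabccbac'.
Check: reverse('cabccbac') = 'cabccbac' -> palindrome confirmed.
Neighbouring characters ('y' / 'z') break symmetry, so it cannot extend further.
No longer palindromic substring exists; longest length = 8

8


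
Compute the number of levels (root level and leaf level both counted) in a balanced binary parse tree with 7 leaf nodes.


In a balanced binary tree with n leaves the deepest leaf is ceil(log2(n)) edges below the root,
so counting node levels inclusive of root and leaves gives ceil(log2(n)) + 1 levels.
log2(7) = 2.8074
ceil(2.8074) = 3
levels = 3 + 1 = 4

4


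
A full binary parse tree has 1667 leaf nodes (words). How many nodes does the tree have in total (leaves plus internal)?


Leaf nodes (terminals): 1667
Internal nodes = n - 1 = 1667 - 1 = 1666
Total = leaves + internal = 1667 + 1666 = 3333

3333


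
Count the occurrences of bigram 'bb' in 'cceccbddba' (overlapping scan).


Scanning 'cceccbddba' for bigram 'bb':
  Position 0: 'cc' -> no
  Position 1: 'ce' -> no
  Position 2: 'ec' -> no
  Position 3: 'cc' -> no
  Position 4: 'cb' -> no
  Position 5: 'bd' -> no
  Position 6: 'dd' -> no
  Position 7: 'db' -> no
  Position 8: 'ba' -> no
Total matches: 0

0


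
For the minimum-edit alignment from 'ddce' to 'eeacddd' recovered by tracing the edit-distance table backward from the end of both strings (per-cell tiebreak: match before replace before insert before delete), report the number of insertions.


Edit distance = 6. Backtracking from cell (4, 7) with preference match > replace > insert > delete,
then listing the resulting alignment 'ddce' -> 'eeacddd' left to right:
  Step 1: insert 'e' [insertion #1]
  Step 2: insert 'e' [insertion #2]
  Step 3: insert 'a' [insertion #3]
  Step 4: replace d->c
  Step 5: keep 'd'
  Step 6: replace c->d
  Step 7: replace e->d
Total insertions: 3

3


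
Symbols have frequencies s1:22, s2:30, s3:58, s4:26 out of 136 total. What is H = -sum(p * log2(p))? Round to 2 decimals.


Computing entropy H = -sum(p_i * log2(p_i)):
  s1: p = 22/136 = 0.1618, -p*log2(p) = 0.4251
  s2: p = 30/136 = 0.2206, -p*log2(p) = 0.4810
  s3: p = 58/136 = 0.4265, -p*log2(p) = 0.5243
  s4: p = 26/136 = 0.1912, -p*log2(p) = 0.4563
H = sum of terms = 1.8867
Rounded to 2 decimals: 1.89

1.89


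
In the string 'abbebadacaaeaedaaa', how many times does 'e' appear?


Scanning 'abbebadacaaeaedaaa' for 'e':
  Position 3: 'e' -> MATCH (count: 1)
  Position 11: 'e' -> MATCH (count: 2)
  Position 13: 'e' -> MATCH (count: 3)
Total occurrences of 'e': 3

3


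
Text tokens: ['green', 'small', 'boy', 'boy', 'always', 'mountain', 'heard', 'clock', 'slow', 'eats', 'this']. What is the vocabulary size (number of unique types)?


Listing all tokens and tracking unique types:
  Token 1: 'green' -> NEW (unique so far: 1)
  Token 2: 'small' -> NEW (unique so far: 2)
  Token 3: 'boy' -> NEW (unique so far: 3)
  Token 4: 'boy' -> duplicate (unique so far: 3)
  Token 5: 'always' -> NEW (unique so far: 4)
  Token 6: 'mountain' -> NEW (unique so far: 5)
  Token 7: 'heard' -> NEW (unique so far: 6)
  Token 8: 'clock' -> NEW (unique so far: 7)
  Token 9: 'slow' -> NEW (unique so far: 8)
  Token 10: 'eats' -> NEW (unique so far: 9)
  Token 11: 'this' -> NEW (unique so far: 10)
Unique types: ('always', 'boy', 'clock', 'eats', 'green', 'heard', 'mountain', 'slow', 'small', 'this')
Vocabulary size: 10

10


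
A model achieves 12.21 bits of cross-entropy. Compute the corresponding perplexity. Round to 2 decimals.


Perplexity formula: PP = 2^H
H = 12.21
PP = 2^12.21
Decompose: 2^12.21 = 2^12 * 2^0.21
2^12 = 4096, 2^0.21 ~ 1.1566882
PP ~ 4096 * 1.1566882 = 4737.7948672
Rounded to 2 decimals: 4737.79

4737.79


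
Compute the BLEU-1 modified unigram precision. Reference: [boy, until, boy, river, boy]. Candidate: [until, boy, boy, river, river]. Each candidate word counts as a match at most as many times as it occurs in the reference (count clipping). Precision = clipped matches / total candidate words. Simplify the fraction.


Reference word counts: {'boy': 3, 'river': 1, 'until': 1}
Checking each candidate word (with clipping):
  'until' -> in reference (ref count 1, used 1/1) -> match (matches: 1)
  'boy' -> in reference (ref count 3, used 1/3) -> match (matches: 2)
  'boy' -> in reference (ref count 3, used 2/3) -> match (matches: 3)
  'river' -> in reference (ref count 1, used 1/1) -> match (matches: 4)
  'river' -> ref count 1 already used up (1/1) -> clipped, no match (matches: 4)
Clipped matches: 4, Candidate length: 5
Precision = 4/5

4/5


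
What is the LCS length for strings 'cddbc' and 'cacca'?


DP table for LCS of 'cddbc' and 'cacca':
       c  a  c  c  a
    0  0  0  0  0  0
  c 0  1  1  1  1  1
  d 0  1  1  1  1  1
  d 0  1  1  1  1  1
  b 0  1  1  1  1  1
  c 0  1  1  2  2  2
LCS: 'cc'
LCS length = 2

2


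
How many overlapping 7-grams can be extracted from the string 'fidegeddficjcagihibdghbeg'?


String 'fidegeddficjcagihibdghbeg' has length L = 25.
Number of overlapping n-grams = L - n + 1
Substituting: 25 - 7 + 1 = 19

19


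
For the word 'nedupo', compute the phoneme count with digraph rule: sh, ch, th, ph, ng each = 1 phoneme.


Parsing 'nedupo' greedily, digraphs first:
  'n' -> consonant phoneme (phonemes so far: 1)
  'e' -> vowel phoneme (phonemes so far: 2)
  'd' -> consonant phoneme (phonemes so far: 3)
  'u' -> vowel phoneme (phonemes so far: 4)
  'p' -> consonant phoneme (phonemes so far: 5)
  'o' -> vowel phoneme (phonemes so far: 6)
Total phonemes: 6

6


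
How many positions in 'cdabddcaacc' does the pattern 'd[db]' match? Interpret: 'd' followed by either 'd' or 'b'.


Pattern: d[db] means 'd' followed by either 'd' or 'b'.
Scanning 'cdabddcaacc' position-by-position:
  Pos 0: window 'cd' -> no
  Pos 1: window 'da' -> no
  Pos 2: window 'ab' -> no
  Pos 3: window 'bd' -> no
  Pos 4: window 'dd' -> MATCH
  Pos 5: window 'dc' -> no
  Pos 6: window 'ca' -> no
  Pos 7: window 'aa' -> no
  Pos 8: window 'ac' -> no
  Pos 9: window 'cc' -> no
  Pos 10: window 'c' -> no
Total matches: 1

1


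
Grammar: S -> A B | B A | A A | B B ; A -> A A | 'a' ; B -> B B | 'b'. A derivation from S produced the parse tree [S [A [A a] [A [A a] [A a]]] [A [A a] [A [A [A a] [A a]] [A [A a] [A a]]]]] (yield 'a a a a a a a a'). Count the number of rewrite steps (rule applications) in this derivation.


Every bracketed nonterminal node [X ...] in the tree is produced by exactly one rule application.
Reading the tree off as a leftmost derivation:
  Step 1: S  =>  A A   (applied S -> A A)
  Step 2: A A  =>  A A A   (applied A -> A A)
  Step 3: A A A  =>  a A A   (applied A -> a)
  Step 4: a A A  =>  a A A A   (applied A -> A A)
  Step 5: a A A A  =>  a a A A   (applied A -> a)
  Step 6: a a A A  =>  a a a A   (applied A -> a)
  Step 7: a a a A  =>  a a a A A   (applied A -> A A)
  Step 8: a a a A A  =>  a a a a A   (applied A -> a)
  Step 9: a a a a A  =>  a a a a A A   (applied A -> A A)
  Step 10: a a a a A A  =>  a a a a A A A   (applied A -> A A)
  Step 11: a a a a A A A  =>  a a a a a A A   (applied A -> a)
  Step 12: a a a a a A A  =>  a a a a a a A   (applied A -> a)
  Step 13: a a a a a a A  =>  a a a a a a A A   (applied A -> A A)
  Step 14: a a a a a a A A  =>  a a a a a a a A   (applied A -> a)
  Step 15: a a a a a a a A  =>  a a a a a a a a   (applied A -> a)
Final yield: a a a a a a a a
Total rewrite steps: 15

15


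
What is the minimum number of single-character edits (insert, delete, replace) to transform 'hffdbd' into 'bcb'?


Building DP table for s1='hffdbd' (len 6) and s2='bcb' (len 3):
       b  c  b
    0  1  2  3
  h 1  1  2  3
  f 2  2  2  3
  f 3  3  3  3
  d 4  4  4  4
  b 5  4  5  4
  d 6  5  5  5
Edit distance = dp[6][3] = 5

5


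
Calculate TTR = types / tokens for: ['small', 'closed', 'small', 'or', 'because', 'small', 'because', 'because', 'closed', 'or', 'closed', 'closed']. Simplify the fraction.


Tokens: 12
Unique types: ('because', 'closed', 'or', 'small') = 4
TTR = 4/12
Simplify: divide both by 4 -> 1/3
TTR = 1/3

1/3


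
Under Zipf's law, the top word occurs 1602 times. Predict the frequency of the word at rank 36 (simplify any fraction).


Zipf's law: freq(rank) = f1 / rank
f1 = 1602, rank = 36
freq = 1602 / 36
GCD(1602, 36) = 18
Simplified: 89/2

89/2


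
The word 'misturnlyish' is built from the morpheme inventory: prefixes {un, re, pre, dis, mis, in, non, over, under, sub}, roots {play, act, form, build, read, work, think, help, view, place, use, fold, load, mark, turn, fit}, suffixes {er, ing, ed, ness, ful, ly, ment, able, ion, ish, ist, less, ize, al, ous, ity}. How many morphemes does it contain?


Segmenting 'misturnlyish' against the inventory:
  'mis' -> prefix (morpheme 1)
  'turn' -> root (morpheme 2)
  'ly' -> suffix (morpheme 3)
  'ish' -> suffix (morpheme 4)
Total morphemes: 4

4


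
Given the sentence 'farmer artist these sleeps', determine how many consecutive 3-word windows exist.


Word trigrams from [4] words:
  Trigram 1: (farmer artist these)
  Trigram 2: (artist these sleeps)
Total word trigrams: 4 - 2 = 2

2


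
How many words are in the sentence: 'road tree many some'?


Counting words by splitting on spaces:
  Word 1: 'road'
  Word 2: 'tree'
  Word 3: 'many'
  Word 4: 'some'
Total words: 4

4


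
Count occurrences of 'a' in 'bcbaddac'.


Scanning 'bcbaddac' for 'a':
  Position 3: 'a' -> MATCH (count: 1)
  Position 6: 'a' -> MATCH (count: 2)
Total occurrences of 'a': 2

2


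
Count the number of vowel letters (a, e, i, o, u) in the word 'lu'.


Scanning each character of 'lu':
  Position 1: 'l' -> consonant (running count: 0)
  Position 2: 'u' -> vowel (running count: 1)
Total vowels: 1

1


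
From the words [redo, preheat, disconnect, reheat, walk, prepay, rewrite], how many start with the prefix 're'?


Checking each word for prefix 're':
  'redo' -> YES, starts with 're' (count: 1)
  'preheat' -> no (count: 1)
  'disconnect' -> no (count: 1)
  'reheat' -> YES, starts with 're' (count: 2)
  'walk' -> no (count: 2)
  'prepay' -> no (count: 2)
  'rewrite' -> YES, starts with 're' (count: 3)
Total with prefix 're': 3

3


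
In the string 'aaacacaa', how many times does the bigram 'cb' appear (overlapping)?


Scanning 'aaacacaa' for bigram 'cb':
  Position 0: 'aa' -> no
  Position 1: 'aa' -> no
  Position 2: 'ac' -> no
  Position 3: 'ca' -> no
  Position 4: 'ac' -> no
  Position 5: 'ca' -> no
  Position 6: 'aa' -> no
Total matches: 0

0


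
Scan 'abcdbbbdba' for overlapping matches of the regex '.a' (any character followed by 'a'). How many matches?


Pattern: .a means any character followed by 'a'.
Scanning 'abcdbbbdba' position-by-position:
  Pos 0: window 'ab' -> no
  Pos 1: window 'bc' -> no
  Pos 2: window 'cd' -> no
  Pos 3: window 'db' -> no
  Pos 4: window 'bb' -> no
  Pos 5: window 'bb' -> no
  Pos 6: window 'bd' -> no
  Pos 7: window 'db' -> no
  Pos 8: window 'ba' -> MATCH
  Pos 9: window 'a' -> no
Total matches: 1

1


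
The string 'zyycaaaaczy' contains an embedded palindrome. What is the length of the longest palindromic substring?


Scanning 'zyycaaaaczy' for palindromic substrings.
Substring at positions 3-8: 'caaaac'.
Check: reverse('caaaac') = 'caaaac' -> palindrome confirmed.
Neighbouring characters ('y' / 'z') break symmetry, so it cannot extend further.
No longer palindromic substring exists; longest length = 6

6


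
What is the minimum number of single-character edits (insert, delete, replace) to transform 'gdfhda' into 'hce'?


Building DP table for s1='gdfhda' (len 6) and s2='hce' (len 3):
       h  c  e
    0  1  2  3
  g 1  1  2  3
  d 2  2  2  3
  f 3  3  3  3
  h 4  3  4  4
  d 5  4  4  5
  a 6  5  5  5
Edit distance = dp[6][3] = 5

5


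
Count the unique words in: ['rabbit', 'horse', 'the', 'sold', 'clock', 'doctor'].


Listing all tokens and tracking unique types:
  Token 1: 'rabbit' -> NEW (unique so far: 1)
  Token 2: 'horse' -> NEW (unique so far: 2)
  Token 3: 'the' -> NEW (unique so far: 3)
  Token 4: 'sold' -> NEW (unique so far: 4)
  Token 5: 'clock' -> NEW (unique so far: 5)
  Token 6: 'doctor' -> NEW (unique so far: 6)
Unique types: ('clock', 'doctor', 'horse', 'rabbit', 'sold', 'the')
Vocabulary size: 6

6


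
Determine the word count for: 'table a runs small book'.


Counting words by splitting on spaces:
  Word 1: 'table'
  Word 2: 'a'
  Word 3: 'runs'
  Word 4: 'small'
  Word 5: 'book'
Total words: 5

5


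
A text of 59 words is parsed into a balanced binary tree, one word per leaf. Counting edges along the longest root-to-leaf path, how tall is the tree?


In a balanced binary tree with n leaves the deepest leaf is ceil(log2(n)) edges below the root.
log2(59) = 5.8826
ceil(5.8826) = 6
height (edges) = 6

6


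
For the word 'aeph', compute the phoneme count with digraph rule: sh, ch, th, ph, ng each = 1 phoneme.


Parsing 'aeph' greedily, digraphs first:
  'a' -> vowel phoneme (phonemes so far: 1)
  'e' -> vowel phoneme (phonemes so far: 2)
  'ph' -> digraph (1 consonant phoneme) (phonemes so far: 3)
Total phonemes: 3

3


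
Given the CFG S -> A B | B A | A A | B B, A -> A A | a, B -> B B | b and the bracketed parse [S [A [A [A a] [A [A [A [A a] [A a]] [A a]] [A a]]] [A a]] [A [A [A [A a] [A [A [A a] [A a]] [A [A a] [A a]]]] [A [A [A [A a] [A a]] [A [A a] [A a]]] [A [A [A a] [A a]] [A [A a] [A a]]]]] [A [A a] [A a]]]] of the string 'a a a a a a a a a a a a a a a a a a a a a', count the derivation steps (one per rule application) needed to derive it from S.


Every bracketed nonterminal node [X ...] in the tree is produced by exactly one rule application.
Reading the tree off as a leftmost derivation:
  Step 1: S  =>  A A   (applied S -> A A)
  Step 2: A A  =>  A A A   (applied A -> A A)
  Step 3: A A A  =>  A A A A   (applied A -> A A)
  Step 4: A A A A  =>  a A A A   (applied A -> a)
  Step 5: a A A A  =>  a A A A A   (applied A -> A A)
  Step 6: a A A A A  =>  a A A A A A   (applied A -> A A)
  Step 7: a A A A A A  =>  a A A A A A A   (applied A -> A A)
  Step 8: a A A A A A A  =>  a a A A A A A   (applied A -> a)
  Step 9: a a A A A A A  =>  a a a A A A A   (applied A -> a)
  Step 10: a a a A A A A  =>  a a a a A A A   (applied A -> a)
  Step 11: a a a a A A A  =>  a a a a a A A   (applied A -> a)
  Step 12: a a a a a A A  =>  a a a a a a A   (applied A -> a)
  Step 13: a a a a a a A  =>  a a a a a a A A   (applied A -> A A)
  Step 14: a a a a a a A A  =>  a a a a a a A A A   (applied A -> A A)
  Step 15: a a a a a a A A A  =>  a a a a a a A A A A   (applied A -> A A)
  Step 16: a a a a a a A A A A  =>  a a a a a a a A A A   (applied A -> a)
  Step 17: a a a a a a a A A A  =>  a a a a a a a A A A A   (applied A -> A A)
  Step 18: a a a a a a a A A A A  =>  a a a a a a a A A A A A   (applied A -> A A)
  Step 19: a a a a a a a A A A A A  =>  a a a a a a a a A A A A   (applied A -> a)
  Step 20: a a a a a a a a A A A A  =>  a a a a a a a a a A A A   (applied A -> a)
  Step 21: a a a a a a a a a A A A  =>  a a a a a a a a a A A A A   (applied A -> A A)
  Step 22: a a a a a a a a a A A A A  =>  a a a a a a a a a a A A A   (applied A -> a)
  Step 23: a a a a a a a a a a A A A  =>  a a a a a a a a a a a A A   (applied A -> a)
  Step 24: a a a a a a a a a a a A A  =>  a a a a a a a a a a a A A A   (applied A -> A A)
  Step 25: a a a a a a a a a a a A A A  =>  a a a a a a a a a a a A A A A   (applied A -> A A)
  Step 26: a a a a a a a a a a a A A A A  =>  a a a a a a a a a a a A A A A A   (applied A -> A A)
  Step 27: a a a a a a a a a a a A A A A A  =>  a a a a a a a a a a a a A A A A   (applied A -> a)
  Step 28: a a a a a a a a a a a a A A A A  =>  a a a a a a a a a a a a a A A A   (applied A -> a)
  Step 29: a a a a a a a a a a a a a A A A  =>  a a a a a a a a a a a a a A A A A   (applied A -> A A)
  Step 30: a a a a a a a a a a a a a A A A A  =>  a a a a a a a a a a a a a a A A A   (applied A -> a)
  Step 31: a a a a a a a a a a a a a a A A A  =>  a a a a a a a a a a a a a a a A A   (applied A -> a)
  Step 32: a a a a a a a a a a a a a a a A A  =>  a a a a a a a a a a a a a a a A A A   (applied A -> A A)
  Step 33: a a a a a a a a a a a a a a a A A A  =>  a a a a a a a a a a a a a a a A A A A   (applied A -> A A)
  Step 34: a a a a a a a a a a a a a a a A A A A  =>  a a a a a a a a a a a a a a a a A A A   (applied A -> a)
  Step 35: a a a a a a a a a a a a a a a a A A A  =>  a a a a a a a a a a a a a a a a a A A   (applied A -> a)
  Step 36: a a a a a a a a a a a a a a a a a A A  =>  a a a a a a a a a a a a a a a a a A A A   (applied A -> A A)
  Step 37: a a a a a a a a a a a a a a a a a A A A  =>  a a a a a a a a a a a a a a a a a a A A   (applied A -> a)
  Step 38: a a a a a a a a a a a a a a a a a a A A  =>  a a a a a a a a a a a a a a a a a a a A   (applied A -> a)
  Step 39: a a a a a a a a a a a a a a a a a a a A  =>  a a a a a a a a a a a a a a a a a a a A A   (applied A -> A A)
  Step 40: a a a a a a a a a a a a a a a a a a a A A  =>  a a a a a a a a a a a a a a a a a a a a A   (applied A -> a)
  Step 41: a a a a a a a a a a a a a a a a a a a a A  =>  a a a a a a a a a a a a a a a a a a a a a   (applied A -> a)
Final yield: a a a a a a a a a a a a a a a a a a a a a
Total rewrite steps: 41

41


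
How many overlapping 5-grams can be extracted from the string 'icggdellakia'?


String 'icggdellakia' has length L = 12.
Number of overlapping n-grams = L - n + 1
Substituting: 12 - 5 + 1 = 8

8


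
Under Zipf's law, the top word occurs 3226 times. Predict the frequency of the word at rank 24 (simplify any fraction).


Zipf's law: freq(rank) = f1 / rank
f1 = 3226, rank = 24
freq = 3226 / 24
GCD(3226, 24) = 2
Simplified: 1613/12

1613/12


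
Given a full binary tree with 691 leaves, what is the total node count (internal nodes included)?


Leaf nodes (terminals): 691
Internal nodes = n - 1 = 691 - 1 = 690
Total = leaves + internal = 691 + 690 = 1381

1381


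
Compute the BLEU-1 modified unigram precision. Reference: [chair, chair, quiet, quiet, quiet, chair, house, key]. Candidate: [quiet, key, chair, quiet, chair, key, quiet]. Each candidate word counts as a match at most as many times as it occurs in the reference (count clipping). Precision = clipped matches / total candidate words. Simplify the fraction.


Reference word counts: {'chair': 3, 'house': 1, 'key': 1, 'quiet': 3}
Checking each candidate word (with clipping):
  'quiet' -> in reference (ref count 3, used 1/3) -> match (matches: 1)
  'key' -> in reference (ref count 1, used 1/1) -> match (matches: 2)
  'chair' -> in reference (ref count 3, used 1/3) -> match (matches: 3)
  'quiet' -> in reference (ref count 3, used 2/3) -> match (matches: 4)
  'chair' -> in reference (ref count 3, used 2/3) -> match (matches: 5)
  'key' -> ref count 1 already used up (1/1) -> clipped, no match (matches: 5)
  'quiet' -> in reference (ref count 3, used 3/3) -> match (matches: 6)
Clipped matches: 6, Candidate length: 7
Precision = 6/7

6/7


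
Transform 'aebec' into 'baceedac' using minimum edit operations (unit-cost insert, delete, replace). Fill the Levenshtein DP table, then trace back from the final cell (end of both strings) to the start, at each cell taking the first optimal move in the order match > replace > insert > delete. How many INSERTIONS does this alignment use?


Edit distance = 5. Backtracking from cell (5, 8) with preference match > replace > insert > delete,
then listing the resulting alignment 'aebec' -> 'baceedac' left to right:
  Step 1: insert 'b' [insertion #1]
  Step 2: keep 'a'
  Step 3: insert 'c' [insertion #2]
  Step 4: insert 'e' [insertion #3]
  Step 5: keep 'e'
  Step 6: replace b->d
  Step 7: replace e->a
  Step 8: keep 'c'
Total insertions: 3

3


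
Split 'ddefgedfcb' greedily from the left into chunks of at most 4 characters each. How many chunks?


'ddefgedfcb' has 10 characters.
Chunking with max size 4:
  Chunk 1: 'ddef' (positions 0-3)
  Chunk 2: 'gedf' (positions 4-7)
  Chunk 3: 'cb' (positions 8-9)
Total chunks: ceil(10 / 4) = 3

3


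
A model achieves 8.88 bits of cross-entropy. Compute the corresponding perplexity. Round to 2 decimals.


Perplexity formula: PP = 2^H
H = 8.88
PP = 2^8.88
Decompose: 2^8.88 = 2^8 * 2^0.88
2^8 = 256, 2^0.88 ~ 1.8403753
PP ~ 256 * 1.8403753 = 471.1360768
Rounded to 2 decimals: 471.14

471.14


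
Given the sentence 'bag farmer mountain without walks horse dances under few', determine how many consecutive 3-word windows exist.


Word trigrams from [9] words:
  Trigram 1: (bag farmer mountain)
  Trigram 2: (farmer mountain without)
  Trigram 3: (mountain without walks)
  Trigram 4: (without walks horse)
  Trigram 5: (walks horse dances)
  Trigram 6: (horse dances under)
  Trigram 7: (dances under few)
Total word trigrams: 9 - 2 = 7

7


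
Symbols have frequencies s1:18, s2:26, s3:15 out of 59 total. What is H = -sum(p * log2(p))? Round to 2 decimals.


Computing entropy H = -sum(p_i * log2(p_i)):
  s1: p = 18/59 = 0.3051, -p*log2(p) = 0.5225
  s2: p = 26/59 = 0.4407, -p*log2(p) = 0.5210
  s3: p = 15/59 = 0.2542, -p*log2(p) = 0.5023
H = sum of terms = 1.5458
Rounded to 2 decimals: 1.55

1.55


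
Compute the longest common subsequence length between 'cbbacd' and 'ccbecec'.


DP table for LCS of 'cbbacd' and 'ccbecec':
       c  c  b  e  c  e  c
    0  0  0  0  0  0  0  0
  c 0  1  1  1  1  1  1  1
  b 0  1  1  2  2  2  2  2
  b 0  1  1  2  2  2  2  2
  a 0  1  1  2  2  2  2  2
  c 0  1  2  2  2  3  3  3
  d 0  1  2  2  2  3  3  3
LCS: 'cbc'
LCS length = 3

3


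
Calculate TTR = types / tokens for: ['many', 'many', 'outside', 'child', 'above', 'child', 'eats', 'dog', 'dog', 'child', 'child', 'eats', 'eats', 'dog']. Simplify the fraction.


Tokens: 14
Unique types: ('above', 'child', 'dog', 'eats', 'many', 'outside') = 6
TTR = 6/14
Simplify: divide both by 2 -> 3/7
TTR = 3/7

3/7


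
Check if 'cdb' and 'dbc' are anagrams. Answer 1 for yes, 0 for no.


Sort characters of 'cdb': 'bcd'
Sort characters of 'dbc': 'bcd'
Sorted forms match -> they ARE anagrams
Result: 1

1


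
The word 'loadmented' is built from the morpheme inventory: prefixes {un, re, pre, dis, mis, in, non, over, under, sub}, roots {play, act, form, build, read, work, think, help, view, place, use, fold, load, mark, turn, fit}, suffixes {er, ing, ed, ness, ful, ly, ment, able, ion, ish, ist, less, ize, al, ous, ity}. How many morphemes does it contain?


Segmenting 'loadmented' against the inventory:
  'load' -> root (morpheme 1)
  'ment' -> suffix (morpheme 2)
  'ed' -> suffix (morpheme 3)
Total morphemes: 3

3


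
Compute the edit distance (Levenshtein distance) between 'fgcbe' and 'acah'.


Building DP table for s1='fgcbe' (len 5) and s2='acah' (len 4):
       a  c  a  h
    0  1  2  3  4
  f 1  1  2  3  4
  g 2  2  2  3  4
  c 3  3  2  3  4
  b 4  4  3  3  4
  e 5  5  4  4  4
Edit distance = dp[5][4] = 4

4


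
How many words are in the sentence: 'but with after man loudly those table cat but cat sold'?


Counting words by splitting on spaces:
  Word 1: 'but'
  Word 2: 'with'
  Word 3: 'after'
  Word 4: 'man'
  Word 5: 'loudly'
  Word 6: 'those'
  Word 7: 'table'
  Word 8: 'cat'
  Word 9: 'but'
  Word 10: 'cat'
  Word 11: 'sold'
Total words: 11

11


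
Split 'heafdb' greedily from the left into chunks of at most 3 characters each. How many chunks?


'heafdb' has 6 characters.
Chunking with max size 3:
  Chunk 1: 'hea' (positions 0-2)
  Chunk 2: 'fdb' (positions 3-5)
Total chunks: ceil(6 / 3) = 2

2


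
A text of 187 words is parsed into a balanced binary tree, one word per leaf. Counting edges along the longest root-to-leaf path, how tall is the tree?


In a balanced binary tree with n leaves the deepest leaf is ceil(log2(n)) edges below the root.
log2(187) = 7.5469
ceil(7.5469) = 8
height (edges) = 8

8


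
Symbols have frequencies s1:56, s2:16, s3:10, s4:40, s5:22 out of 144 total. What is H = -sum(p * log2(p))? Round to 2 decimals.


Computing entropy H = -sum(p_i * log2(p_i)):
  s1: p = 56/144 = 0.3889, -p*log2(p) = 0.5299
  s2: p = 16/144 = 0.1111, -p*log2(p) = 0.3522
  s3: p = 10/144 = 0.0694, -p*log2(p) = 0.2672
  s4: p = 40/144 = 0.2778, -p*log2(p) = 0.5133
  s5: p = 22/144 = 0.1528, -p*log2(p) = 0.4141
H = sum of terms = 2.0767
Rounded to 2 decimals: 2.08

2.08


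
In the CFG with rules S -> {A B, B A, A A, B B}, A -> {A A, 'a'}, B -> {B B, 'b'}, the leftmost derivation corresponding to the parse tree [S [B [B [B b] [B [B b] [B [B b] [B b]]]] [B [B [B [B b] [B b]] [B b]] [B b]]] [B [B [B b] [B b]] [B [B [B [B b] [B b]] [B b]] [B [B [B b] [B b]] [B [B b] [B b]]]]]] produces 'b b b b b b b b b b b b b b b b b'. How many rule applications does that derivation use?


Every bracketed nonterminal node [X ...] in the tree is produced by exactly one rule application.
Reading the tree off as a leftmost derivation:
  Step 1: S  =>  B B   (applied S -> B B)
  Step 2: B B  =>  B B B   (applied B -> B B)
  Step 3: B B B  =>  B B B B   (applied B -> B B)
  Step 4: B B B B  =>  b B B B   (applied B -> b)
  Step 5: b B B B  =>  b B B B B   (applied B -> B B)
  Step 6: b B B B B  =>  b b B B B   (applied B -> b)
  Step 7: b b B B B  =>  b b B B B B   (applied B -> B B)
  Step 8: b b B B B B  =>  b b b B B B   (applied B -> b)
  Step 9: b b b B B B  =>  b b b b B B   (applied B -> b)
  Step 10: b b b b B B  =>  b b b b B B B   (applied B -> B B)
  Step 11: b b b b B B B  =>  b b b b B B B B   (applied B -> B B)
  Step 12: b b b b B B B B  =>  b b b b B B B B B   (applied B -> B B)
  Step 13: b b b b B B B B B  =>  b b b b b B B B B   (applied B -> b)
  Step 14: b b b b b B B B B  =>  b b b b b b B B B   (applied B -> b)
  Step 15: b b b b b b B B B  =>  b b b b b b b B B   (applied B -> b)
  Step 16: b b b b b b b B B  =>  b b b b b b b b B   (applied B -> b)
  Step 17: b b b b b b b b B  =>  b b b b b b b b B B   (applied B -> B B)
  Step 18: b b b b b b b b B B  =>  b b b b b b b b B B B   (applied B -> B B)
  Step 19: b b b b b b b b B B B  =>  b b b b b b b b b B B   (applied B -> b)
  Step 20: b b b b b b b b b B B  =>  b b b b b b b b b b B   (applied B -> b)
  Step 21: b b b b b b b b b b B  =>  b b b b b b b b b b B B   (applied B -> B B)
  Step 22: b b b b b b b b b b B B  =>  b b b b b b b b b b B B B   (applied B -> B B)
  Step 23: b b b b b b b b b b B B B  =>  b b b b b b b b b b B B B B   (applied B -> B B)
  Step 24: b b b b b b b b b b B B B B  =>  b b b b b b b b b b b B B B   (applied B -> b)
  Step 25: b b b b b b b b b b b B B B  =>  b b b b b b b b b b b b B B   (applied B -> b)
  Step 26: b b b b b b b b b b b b B B  =>  b b b b b b b b b b b b b B   (applied B -> b)
  Step 27: b b b b b b b b b b b b b B  =>  b b b b b b b b b b b b b B B   (applied B -> B B)
  Step 28: b b b b b b b b b b b b b B B  =>  b b b b b b b b b b b b b B B B   (applied B -> B B)
  Step 29: b b b b b b b b b b b b b B B B  =>  b b b b b b b b b b b b b b B B   (applied B -> b)
  Step 30: b b b b b b b b b b b b b b B B  =>  b b b b b b b b b b b b b b b B   (applied B -> b)
  Step 31: b b b b b b b b b b b b b b b B  =>  b b b b b b b b b b b b b b b B B   (applied B -> B B)
  Step 32: b b b b b b b b b b b b b b b B B  =>  b b b b b b b b b b b b b b b b B   (applied B -> b)
  Step 33: b b b b b b b b b b b b b b b b B  =>  b b b b b b b b b b b b b b b b b   (applied B -> b)
Final yield: b b b b b b b b b b b b b b b b b
Total rewrite steps: 33

33
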